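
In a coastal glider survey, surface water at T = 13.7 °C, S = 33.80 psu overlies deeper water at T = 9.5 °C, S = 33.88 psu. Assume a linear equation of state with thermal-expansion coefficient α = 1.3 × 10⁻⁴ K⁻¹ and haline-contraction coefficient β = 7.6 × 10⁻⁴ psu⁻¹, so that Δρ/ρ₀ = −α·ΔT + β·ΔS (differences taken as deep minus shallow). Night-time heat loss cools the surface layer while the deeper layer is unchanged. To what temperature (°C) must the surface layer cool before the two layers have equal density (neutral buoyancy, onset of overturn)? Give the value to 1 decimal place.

Neutral buoyancy requires Δρ = 0, i.e. −α(T_deep − T_surf′) + β(S_deep − S_surf) = 0.
T_surf′ = T_deep − (β/α)·ΔS = 9.5 − (7.6 × 10⁻⁴/1.3 × 10⁻⁴)·(+0.08) = 9.032 °C.
Cooling required: 13.7 − (9.032) = 4.668 °C.

9.0 °C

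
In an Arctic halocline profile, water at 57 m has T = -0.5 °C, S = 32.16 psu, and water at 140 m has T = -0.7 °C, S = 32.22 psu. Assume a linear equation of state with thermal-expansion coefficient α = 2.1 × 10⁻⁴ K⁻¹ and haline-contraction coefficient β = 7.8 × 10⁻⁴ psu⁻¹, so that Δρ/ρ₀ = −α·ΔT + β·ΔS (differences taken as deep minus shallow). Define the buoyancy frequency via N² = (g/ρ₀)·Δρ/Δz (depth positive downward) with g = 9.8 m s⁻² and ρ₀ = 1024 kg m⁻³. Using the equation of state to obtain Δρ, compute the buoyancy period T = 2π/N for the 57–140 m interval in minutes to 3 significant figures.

ΔT = -0.2 K, ΔS = +0.06 psu (deep − shallow).
Δρ/ρ₀ = −αΔT + βΔS = 4.20 × 10⁻⁵ + 4.68 × 10⁻⁵ = 8.88 × 10⁻⁵, so Δρ ≈ 0.09093 kg m⁻³.
N² = (g/ρ₀)·Δρ/Δz = g·(Δρ/ρ₀)/Δz = 9.8 × 8.88 × 10⁻⁵ / 83 = 1.0485 × 10⁻⁵ s⁻².
N = √(1.0485 × 10⁻⁵) = 3.2381 × 10⁻³ rad s⁻¹ → T = 2π/N = 1.9404 × 10³ s = 32.340 min ≈ 32.3 min.

32.3 min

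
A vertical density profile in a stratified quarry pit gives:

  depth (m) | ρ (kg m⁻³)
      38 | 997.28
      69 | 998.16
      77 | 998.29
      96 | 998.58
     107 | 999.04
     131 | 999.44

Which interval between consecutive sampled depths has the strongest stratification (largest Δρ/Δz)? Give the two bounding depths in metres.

Compute the density gradient over each adjacent pair:
  38–69 m: Δρ/Δz = 0.88/31 = 0.028 kg m⁻⁴
  69–77 m: Δρ/Δz = 0.13/8 = 0.016 kg m⁻⁴
  77–96 m: Δρ/Δz = 0.29/19 = 0.015 kg m⁻⁴
  96–107 m: Δρ/Δz = 0.46/11 = 0.042 kg m⁻⁴
  107–131 m: Δρ/Δz = 0.40/24 = 0.017 kg m⁻⁴
The largest gradient is in the 96–107 m interval — the pycnocline.

96–107 m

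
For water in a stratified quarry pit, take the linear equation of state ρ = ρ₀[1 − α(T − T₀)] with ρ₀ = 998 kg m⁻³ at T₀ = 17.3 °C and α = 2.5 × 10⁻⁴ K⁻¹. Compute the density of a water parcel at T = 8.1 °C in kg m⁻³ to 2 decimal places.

1000.30 kg m⁻³

T − T₀ = -9.2 K.
Bracket = 1 − α·(-9.2) = 1 + (2.30 × 10⁻³) = 1.0023000.
ρ = 998 × 1.0023000 = 1000.30 kg m⁻³.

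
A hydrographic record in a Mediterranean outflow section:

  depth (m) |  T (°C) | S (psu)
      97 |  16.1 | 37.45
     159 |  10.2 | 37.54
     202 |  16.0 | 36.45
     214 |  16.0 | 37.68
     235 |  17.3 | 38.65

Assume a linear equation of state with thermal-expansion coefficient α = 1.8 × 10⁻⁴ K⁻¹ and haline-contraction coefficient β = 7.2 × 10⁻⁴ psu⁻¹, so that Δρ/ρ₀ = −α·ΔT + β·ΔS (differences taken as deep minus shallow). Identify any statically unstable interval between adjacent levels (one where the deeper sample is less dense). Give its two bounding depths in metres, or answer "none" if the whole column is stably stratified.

159–202 m

Evaluate Δρ/ρ₀ = −αΔT + βΔS across each adjacent pair:
  97–159 m: −αΔT+βΔS = −(1.8 × 10⁻⁴)(-5.9)+(7.2 × 10⁻⁴)(+0.09) = 1.1 × 10⁻³ → stable
  159–202 m: −αΔT+βΔS = −(1.8 × 10⁻⁴)(+5.8)+(7.2 × 10⁻⁴)(-1.09) = -1.8 × 10⁻³ → UNSTABLE
  202–214 m: −αΔT+βΔS = −(1.8 × 10⁻⁴)(+0.0)+(7.2 × 10⁻⁴)(+1.23) = 8.9 × 10⁻⁴ → stable
  214–235 m: −αΔT+βΔS = −(1.8 × 10⁻⁴)(+1.3)+(7.2 × 10⁻⁴)(+0.97) = 4.6 × 10⁻⁴ → stable
The 159–202 m interval has Δρ < 0: lighter water underlies denser water.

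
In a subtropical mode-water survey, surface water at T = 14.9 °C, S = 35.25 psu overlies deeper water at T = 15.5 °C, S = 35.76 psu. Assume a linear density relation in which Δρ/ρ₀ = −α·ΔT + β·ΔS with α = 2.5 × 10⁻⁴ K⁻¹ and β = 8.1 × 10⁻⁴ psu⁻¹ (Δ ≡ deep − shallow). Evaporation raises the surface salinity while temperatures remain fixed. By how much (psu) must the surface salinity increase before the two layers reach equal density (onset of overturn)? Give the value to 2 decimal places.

Neutral buoyancy requires −α(T_deep − T_surf) + β(S_deep − S_surf′) = 0.
S_surf′ = S_deep − (α/β)·ΔT = 35.76 − (2.5 × 10⁻⁴/8.1 × 10⁻⁴)·(+0.6) = 35.5748 psu.
Increase required: 35.5748 − 35.25 = 0.3248 psu.

0.32 psu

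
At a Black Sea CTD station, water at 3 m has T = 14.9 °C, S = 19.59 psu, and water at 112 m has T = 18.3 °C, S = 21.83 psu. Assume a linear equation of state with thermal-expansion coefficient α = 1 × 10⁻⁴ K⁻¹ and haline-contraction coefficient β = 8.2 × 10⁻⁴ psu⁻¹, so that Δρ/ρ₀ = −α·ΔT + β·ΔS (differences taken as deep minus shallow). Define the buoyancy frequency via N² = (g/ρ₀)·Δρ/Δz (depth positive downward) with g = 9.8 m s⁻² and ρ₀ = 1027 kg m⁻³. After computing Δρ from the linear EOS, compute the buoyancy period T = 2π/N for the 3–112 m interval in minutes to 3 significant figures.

ΔT = +3.4 K, ΔS = +2.24 psu (deep − shallow).
Δρ/ρ₀ = −αΔT + βΔS = -3.40 × 10⁻⁴ + 1.8368 × 10⁻³ = 1.4968 × 10⁻³, so Δρ ≈ 1.537 kg m⁻³.
N² = (g/ρ₀)·Δρ/Δz = g·(Δρ/ρ₀)/Δz = 9.8 × 1.4968 × 10⁻³ / 109 = 1.3457 × 10⁻⁴ s⁻².
N = √(1.3457 × 10⁻⁴) = 0.011600 rad s⁻¹ → T = 2π/N = 541.65 s = 9.0275 min ≈ 9.03 min.

9.03 min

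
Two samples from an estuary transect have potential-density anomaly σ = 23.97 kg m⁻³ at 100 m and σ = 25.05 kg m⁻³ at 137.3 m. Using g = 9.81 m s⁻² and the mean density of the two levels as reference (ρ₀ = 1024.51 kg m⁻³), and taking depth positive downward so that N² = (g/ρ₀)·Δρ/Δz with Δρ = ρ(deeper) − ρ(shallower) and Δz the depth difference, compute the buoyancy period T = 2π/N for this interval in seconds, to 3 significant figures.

377 s

Δρ = 1025.05 − 1023.97 = 1.08 kg m⁻³ over Δz = 137.3 − 100 = 37.3 m.
N² = (9.81/1024.51) × (1.08/37.3) = 2.7725 × 10⁻⁴ s⁻².
N = √(2.7725 × 10⁻⁴) = 0.016651 rad s⁻¹, so T = 2π/N = 377.35 s ≈ 377 s.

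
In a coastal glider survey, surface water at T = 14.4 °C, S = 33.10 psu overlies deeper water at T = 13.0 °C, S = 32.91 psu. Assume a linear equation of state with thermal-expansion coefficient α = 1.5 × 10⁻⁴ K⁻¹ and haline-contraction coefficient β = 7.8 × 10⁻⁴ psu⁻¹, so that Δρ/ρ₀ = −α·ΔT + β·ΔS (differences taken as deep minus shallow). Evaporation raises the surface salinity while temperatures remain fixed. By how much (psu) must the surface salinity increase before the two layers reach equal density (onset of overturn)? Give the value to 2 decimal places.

Neutral buoyancy requires −α(T_deep − T_surf) + β(S_deep − S_surf′) = 0.
S_surf′ = S_deep − (α/β)·ΔT = 32.91 − (1.5 × 10⁻⁴/7.8 × 10⁻⁴)·(-1.4) = 33.1792 psu.
Increase required: 33.1792 − 33.10 = 0.0792 psu.

0.08 psu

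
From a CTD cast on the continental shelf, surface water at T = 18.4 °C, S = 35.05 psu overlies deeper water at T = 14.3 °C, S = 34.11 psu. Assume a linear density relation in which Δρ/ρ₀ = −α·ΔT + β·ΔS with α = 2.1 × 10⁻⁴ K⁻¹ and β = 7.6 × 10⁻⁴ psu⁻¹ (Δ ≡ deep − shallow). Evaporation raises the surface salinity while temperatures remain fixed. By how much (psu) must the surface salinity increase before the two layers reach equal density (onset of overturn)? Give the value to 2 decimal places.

Neutral buoyancy requires −α(T_deep − T_surf) + β(S_deep − S_surf′) = 0.
S_surf′ = S_deep − (α/β)·ΔT = 34.11 − (2.1 × 10⁻⁴/7.6 × 10⁻⁴)·(-4.1) = 35.2429 psu.
Increase required: 35.2429 − 35.05 = 0.1929 psu.

0.19 psu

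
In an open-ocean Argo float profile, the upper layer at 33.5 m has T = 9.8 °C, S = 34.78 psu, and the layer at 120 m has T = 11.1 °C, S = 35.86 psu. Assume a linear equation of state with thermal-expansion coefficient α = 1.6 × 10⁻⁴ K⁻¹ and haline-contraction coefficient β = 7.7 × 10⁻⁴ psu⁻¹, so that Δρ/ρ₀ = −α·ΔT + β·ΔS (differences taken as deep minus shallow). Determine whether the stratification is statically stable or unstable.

stable

ΔT = 11.1 − 9.8 = +1.3 K and ΔS = 35.86 − 34.78 = +1.08 psu (deep − shallow).
−αΔT = -2.08 × 10⁻⁴; βΔS = 8.316 × 10⁻⁴; sum Δρ/ρ₀ = 6.236 × 10⁻⁴.
Δρ/ρ₀ > 0, so Δρ > 0: deeper water is denser → statically stable.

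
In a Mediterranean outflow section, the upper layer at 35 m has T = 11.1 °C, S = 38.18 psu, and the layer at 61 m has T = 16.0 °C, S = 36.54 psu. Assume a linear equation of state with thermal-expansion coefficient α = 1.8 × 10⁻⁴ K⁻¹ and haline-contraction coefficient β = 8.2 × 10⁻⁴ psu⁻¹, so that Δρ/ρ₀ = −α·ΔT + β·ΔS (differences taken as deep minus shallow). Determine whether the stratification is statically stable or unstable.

unstable

ΔT = 16.0 − 11.1 = +4.9 K and ΔS = 36.54 − 38.18 = -1.64 psu (deep − shallow).
−αΔT = -8.82 × 10⁻⁴; βΔS = -1.3448 × 10⁻³; sum Δρ/ρ₀ = -2.2268 × 10⁻³.
Δρ/ρ₀ < 0, so Δρ < 0: deeper water is lighter → statically unstable; the column would overturn.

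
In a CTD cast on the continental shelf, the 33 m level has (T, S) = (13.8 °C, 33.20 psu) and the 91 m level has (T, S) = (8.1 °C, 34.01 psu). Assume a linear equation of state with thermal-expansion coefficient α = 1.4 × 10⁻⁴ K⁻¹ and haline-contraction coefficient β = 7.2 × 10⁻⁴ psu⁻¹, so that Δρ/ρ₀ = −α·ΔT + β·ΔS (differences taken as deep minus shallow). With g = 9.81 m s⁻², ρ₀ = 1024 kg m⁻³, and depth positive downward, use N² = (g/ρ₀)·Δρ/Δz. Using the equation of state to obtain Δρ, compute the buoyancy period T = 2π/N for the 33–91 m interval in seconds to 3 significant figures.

ΔT = -5.7 K, ΔS = +0.81 psu (deep − shallow).
Δρ/ρ₀ = −αΔT + βΔS = 7.98 × 10⁻⁴ + 5.832 × 10⁻⁴ = 1.3812 × 10⁻³, so Δρ ≈ 1.414 kg m⁻³.
N² = (g/ρ₀)·Δρ/Δz = g·(Δρ/ρ₀)/Δz = 9.81 × 1.3812 × 10⁻³ / 58 = 2.3361 × 10⁻⁴ s⁻².
N = √(2.3361 × 10⁻⁴) = 0.015284 rad s⁻¹ → T = 2π/N = 411.10 s ≈ 411 s.

411 s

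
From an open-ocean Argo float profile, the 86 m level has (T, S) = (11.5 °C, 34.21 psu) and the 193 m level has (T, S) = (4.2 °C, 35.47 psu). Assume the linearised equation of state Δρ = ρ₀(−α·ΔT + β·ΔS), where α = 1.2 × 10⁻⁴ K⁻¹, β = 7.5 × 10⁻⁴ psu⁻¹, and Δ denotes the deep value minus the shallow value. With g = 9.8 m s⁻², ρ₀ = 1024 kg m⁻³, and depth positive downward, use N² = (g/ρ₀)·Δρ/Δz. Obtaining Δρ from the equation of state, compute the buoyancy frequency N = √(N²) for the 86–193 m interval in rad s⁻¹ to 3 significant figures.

ΔT = -7.3 K, ΔS = +1.26 psu (deep − shallow).
Δρ/ρ₀ = −αΔT + βΔS = 8.76 × 10⁻⁴ + 9.45 × 10⁻⁴ = 1.821 × 10⁻³, so Δρ ≈ 1.865 kg m⁻³.
N² = (g/ρ₀)·Δρ/Δz = g·(Δρ/ρ₀)/Δz = 9.8 × 1.821 × 10⁻³ / 107 = 1.6678 × 10⁻⁴ s⁻².
N = √(1.6678 × 10⁻⁴) = 0.012914 rad s⁻¹ ≈ 0.0129 rad s⁻¹.

0.0129 rad s⁻¹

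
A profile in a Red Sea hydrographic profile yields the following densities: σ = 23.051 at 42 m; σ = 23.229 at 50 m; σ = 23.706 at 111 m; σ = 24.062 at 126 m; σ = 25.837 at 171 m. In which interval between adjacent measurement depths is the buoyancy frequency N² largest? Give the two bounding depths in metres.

126–171 m

Compute the density gradient over each adjacent pair:
  42–50 m: Δρ/Δz = 0.178/8 = 0.022 kg m⁻⁴
  50–111 m: Δρ/Δz = 0.477/61 = 7.8 × 10⁻³ kg m⁻⁴
  111–126 m: Δρ/Δz = 0.356/15 = 0.024 kg m⁻⁴
  126–171 m: Δρ/Δz = 1.775/45 = 0.039 kg m⁻⁴
The largest gradient is in the 126–171 m interval — the pycnocline.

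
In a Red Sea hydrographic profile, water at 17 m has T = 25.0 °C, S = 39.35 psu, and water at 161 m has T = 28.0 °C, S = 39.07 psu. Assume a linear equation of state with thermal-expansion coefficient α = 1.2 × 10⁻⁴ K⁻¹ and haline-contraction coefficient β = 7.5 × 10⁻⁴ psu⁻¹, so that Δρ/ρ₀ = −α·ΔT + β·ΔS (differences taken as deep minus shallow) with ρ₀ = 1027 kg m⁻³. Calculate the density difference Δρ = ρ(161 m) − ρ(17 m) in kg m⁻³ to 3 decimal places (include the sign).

-0.585 kg m⁻³

ΔT = +3.0 K, ΔS = -0.28 psu (deep − shallow).
Δρ/ρ₀ = −(1.2 × 10⁻⁴)(+3.0) + (7.5 × 10⁻⁴)(-0.28) = -5.70 × 10⁻⁴.
Δρ = 1027 × (-5.70 × 10⁻⁴) = -0.585 kg m⁻³.
Negative Δρ: lighter below, statically unstable.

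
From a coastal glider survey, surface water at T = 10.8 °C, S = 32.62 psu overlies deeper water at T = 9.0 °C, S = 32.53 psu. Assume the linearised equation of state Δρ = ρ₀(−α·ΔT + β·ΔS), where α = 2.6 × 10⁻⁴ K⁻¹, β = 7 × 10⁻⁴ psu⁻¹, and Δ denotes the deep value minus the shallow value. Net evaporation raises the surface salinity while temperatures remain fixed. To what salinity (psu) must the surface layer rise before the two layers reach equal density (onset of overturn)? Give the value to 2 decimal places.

Neutral buoyancy requires −α(T_deep − T_surf) + β(S_deep − S_surf′) = 0.
S_surf′ = S_deep − (α/β)·ΔT = 32.53 − (2.6 × 10⁻⁴/7 × 10⁻⁴)·(-1.8) = 33.1986 psu.
Increase required: 33.1986 − 32.62 = 0.5786 psu.

33.20 psu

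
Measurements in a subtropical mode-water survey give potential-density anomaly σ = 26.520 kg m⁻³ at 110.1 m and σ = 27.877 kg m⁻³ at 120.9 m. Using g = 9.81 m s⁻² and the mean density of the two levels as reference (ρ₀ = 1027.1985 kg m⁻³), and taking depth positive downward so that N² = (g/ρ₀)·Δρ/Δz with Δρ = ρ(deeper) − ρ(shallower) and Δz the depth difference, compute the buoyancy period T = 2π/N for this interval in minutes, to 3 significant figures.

Δρ = 1027.877 − 1026.520 = 1.357 kg m⁻³ over Δz = 120.9 − 110.1 = 10.8 m.
N² = (9.81/1027.1985) × (1.357/10.8) = 1.2000 × 10⁻³ s⁻².
N = √(1.2000 × 10⁻³) = 0.034641 rad s⁻¹, so T = 2π/N = 181.38 s = 3.0230 min ≈ 3.02 min.

3.02 min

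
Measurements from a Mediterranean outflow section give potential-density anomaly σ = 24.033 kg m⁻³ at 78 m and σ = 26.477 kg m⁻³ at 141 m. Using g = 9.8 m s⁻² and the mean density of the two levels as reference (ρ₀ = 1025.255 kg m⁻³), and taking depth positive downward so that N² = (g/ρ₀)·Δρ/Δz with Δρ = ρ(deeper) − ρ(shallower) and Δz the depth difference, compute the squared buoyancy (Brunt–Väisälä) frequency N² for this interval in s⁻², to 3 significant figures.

Δρ = 1026.477 − 1024.033 = 2.444 kg m⁻³ over Δz = 141 − 78 = 63 m.
N² = (9.8/1025.255) × (2.444/63) = 3.7081 × 10⁻⁴ s⁻² ≈ 3.71 × 10⁻⁴ s⁻².

3.71 × 10⁻⁴ s⁻²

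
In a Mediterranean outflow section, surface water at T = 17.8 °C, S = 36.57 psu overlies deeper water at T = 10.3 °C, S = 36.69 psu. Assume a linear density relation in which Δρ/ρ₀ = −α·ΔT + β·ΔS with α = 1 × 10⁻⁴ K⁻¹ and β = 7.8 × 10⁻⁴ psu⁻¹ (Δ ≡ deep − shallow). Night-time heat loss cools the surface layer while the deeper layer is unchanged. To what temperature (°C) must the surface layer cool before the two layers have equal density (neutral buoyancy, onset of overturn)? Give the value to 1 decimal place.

9.4 °C

Neutral buoyancy requires Δρ = 0, i.e. −α(T_deep − T_surf′) + β(S_deep − S_surf) = 0.
T_surf′ = T_deep − (β/α)·ΔS = 10.3 − (7.8 × 10⁻⁴/1 × 10⁻⁴)·(+0.12) = 9.364 °C.
Cooling required: 17.8 − (9.364) = 8.436 °C.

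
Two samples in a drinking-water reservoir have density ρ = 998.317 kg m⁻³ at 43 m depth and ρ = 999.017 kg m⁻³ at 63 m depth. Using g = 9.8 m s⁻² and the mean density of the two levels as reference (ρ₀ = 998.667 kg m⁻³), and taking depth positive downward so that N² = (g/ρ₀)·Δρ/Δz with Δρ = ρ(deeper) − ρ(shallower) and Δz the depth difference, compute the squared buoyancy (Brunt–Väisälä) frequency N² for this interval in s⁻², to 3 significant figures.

3.43 × 10⁻⁴ s⁻²

Δρ = 999.017 − 998.317 = 0.700 kg m⁻³ over Δz = 63 − 43 = 20 m.
N² = (9.8/998.667) × (0.700/20) = 3.4346 × 10⁻⁴ s⁻² ≈ 3.43 × 10⁻⁴ s⁻².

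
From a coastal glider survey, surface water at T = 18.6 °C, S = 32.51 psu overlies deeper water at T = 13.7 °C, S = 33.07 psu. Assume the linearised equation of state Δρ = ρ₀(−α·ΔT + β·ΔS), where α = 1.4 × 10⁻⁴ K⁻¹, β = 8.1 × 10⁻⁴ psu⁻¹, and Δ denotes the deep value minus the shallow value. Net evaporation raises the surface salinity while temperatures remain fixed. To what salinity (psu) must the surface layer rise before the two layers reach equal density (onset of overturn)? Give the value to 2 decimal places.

33.92 psu

Neutral buoyancy requires −α(T_deep − T_surf) + β(S_deep − S_surf′) = 0.
S_surf′ = S_deep − (α/β)·ΔT = 33.07 − (1.4 × 10⁻⁴/8.1 × 10⁻⁴)·(-4.9) = 33.9169 psu.
Increase required: 33.9169 − 32.51 = 1.4069 psu.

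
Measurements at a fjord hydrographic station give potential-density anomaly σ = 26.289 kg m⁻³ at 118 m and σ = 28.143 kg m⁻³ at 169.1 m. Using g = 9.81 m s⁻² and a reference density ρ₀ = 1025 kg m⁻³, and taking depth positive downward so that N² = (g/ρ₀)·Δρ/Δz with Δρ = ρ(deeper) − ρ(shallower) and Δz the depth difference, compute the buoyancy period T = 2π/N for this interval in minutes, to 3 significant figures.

Δρ = 1028.143 − 1026.289 = 1.854 kg m⁻³ over Δz = 169.1 − 118 = 51.1 m.
N² = (9.81/1025) × (1.854/51.1) = 3.4724 × 10⁻⁴ s⁻².
N = √(3.4724 × 10⁻⁴) = 0.018634 rad s⁻¹, so T = 2π/N = 337.19 s = 5.6198 min ≈ 5.62 min.

5.62 min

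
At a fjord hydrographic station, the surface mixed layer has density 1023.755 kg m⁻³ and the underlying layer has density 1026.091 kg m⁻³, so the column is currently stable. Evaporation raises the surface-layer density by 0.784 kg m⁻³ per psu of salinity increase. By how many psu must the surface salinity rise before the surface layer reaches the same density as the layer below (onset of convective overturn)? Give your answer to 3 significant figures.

Density deficit of the surface layer: 1026.091 − 1023.755 = 2.336 kg m⁻³.
Required change = 2.336 / 0.784 = 2.98 psu.

2.98 psu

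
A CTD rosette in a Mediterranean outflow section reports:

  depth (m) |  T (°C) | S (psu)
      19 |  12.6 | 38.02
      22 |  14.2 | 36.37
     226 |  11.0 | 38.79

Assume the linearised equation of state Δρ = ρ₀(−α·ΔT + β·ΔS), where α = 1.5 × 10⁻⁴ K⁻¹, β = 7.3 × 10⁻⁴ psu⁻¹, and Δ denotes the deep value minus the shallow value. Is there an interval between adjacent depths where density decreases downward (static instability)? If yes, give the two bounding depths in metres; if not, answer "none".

19–22 m

Evaluate Δρ/ρ₀ = −αΔT + βΔS across each adjacent pair:
  19–22 m: −αΔT+βΔS = −(1.5 × 10⁻⁴)(+1.6)+(7.3 × 10⁻⁴)(-1.65) = -1.4 × 10⁻³ → UNSTABLE
  22–226 m: −αΔT+βΔS = −(1.5 × 10⁻⁴)(-3.2)+(7.3 × 10⁻⁴)(+2.42) = 2.2 × 10⁻³ → stable
The 19–22 m interval has Δρ < 0: lighter water underlies denser water.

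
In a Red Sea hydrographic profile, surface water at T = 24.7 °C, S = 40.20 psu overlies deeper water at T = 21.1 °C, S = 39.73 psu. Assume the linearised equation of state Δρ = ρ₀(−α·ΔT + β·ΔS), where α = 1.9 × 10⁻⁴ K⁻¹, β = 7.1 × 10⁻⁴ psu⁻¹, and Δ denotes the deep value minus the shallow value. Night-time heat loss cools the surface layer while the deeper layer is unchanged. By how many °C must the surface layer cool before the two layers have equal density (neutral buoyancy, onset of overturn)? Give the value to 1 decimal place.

1.8 °C

Neutral buoyancy requires Δρ = 0, i.e. −α(T_deep − T_surf′) + β(S_deep − S_surf) = 0.
T_surf′ = T_deep − (β/α)·ΔS = 21.1 − (7.1 × 10⁻⁴/1.9 × 10⁻⁴)·(-0.47) = 22.856 °C.
Cooling required: 24.7 − (22.856) = 1.844 °C.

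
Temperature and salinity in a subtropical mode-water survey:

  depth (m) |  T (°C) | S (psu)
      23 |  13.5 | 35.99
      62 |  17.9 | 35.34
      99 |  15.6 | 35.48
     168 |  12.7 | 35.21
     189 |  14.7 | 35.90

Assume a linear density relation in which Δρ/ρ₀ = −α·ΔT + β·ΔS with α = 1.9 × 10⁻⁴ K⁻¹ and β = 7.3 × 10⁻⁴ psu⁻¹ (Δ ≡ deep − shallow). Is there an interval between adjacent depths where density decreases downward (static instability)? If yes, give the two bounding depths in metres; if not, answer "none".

Evaluate Δρ/ρ₀ = −αΔT + βΔS across each adjacent pair:
  23–62 m: −αΔT+βΔS = −(1.9 × 10⁻⁴)(+4.4)+(7.3 × 10⁻⁴)(-0.65) = -1.3 × 10⁻³ → UNSTABLE
  62–99 m: −αΔT+βΔS = −(1.9 × 10⁻⁴)(-2.3)+(7.3 × 10⁻⁴)(+0.14) = 5.4 × 10⁻⁴ → stable
  99–168 m: −αΔT+βΔS = −(1.9 × 10⁻⁴)(-2.9)+(7.3 × 10⁻⁴)(-0.27) = 3.5 × 10⁻⁴ → stable
  168–189 m: −αΔT+βΔS = −(1.9 × 10⁻⁴)(+2.0)+(7.3 × 10⁻⁴)(+0.69) = 1.2 × 10⁻⁴ → stable
The 23–62 m interval has Δρ < 0: lighter water underlies denser water.

23–62 m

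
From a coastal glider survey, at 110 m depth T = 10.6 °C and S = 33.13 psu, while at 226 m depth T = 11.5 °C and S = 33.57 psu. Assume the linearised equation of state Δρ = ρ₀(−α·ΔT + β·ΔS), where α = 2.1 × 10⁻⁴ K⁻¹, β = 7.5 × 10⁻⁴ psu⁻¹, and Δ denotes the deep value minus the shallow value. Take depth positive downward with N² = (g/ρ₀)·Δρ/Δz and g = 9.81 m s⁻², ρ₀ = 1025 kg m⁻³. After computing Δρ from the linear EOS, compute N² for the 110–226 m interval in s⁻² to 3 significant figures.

ΔT = +0.9 K, ΔS = +0.44 psu (deep − shallow).
Δρ/ρ₀ = −αΔT + βΔS = -1.89 × 10⁻⁴ + 3.30 × 10⁻⁴ = 1.41 × 10⁻⁴, so Δρ ≈ 0.1445 kg m⁻³.
N² = (g/ρ₀)·Δρ/Δz = g·(Δρ/ρ₀)/Δz = 9.81 × 1.41 × 10⁻⁴ / 116 = 1.1924 × 10⁻⁵ s⁻² ≈ 1.19 × 10⁻⁵ s⁻².

1.19 × 10⁻⁵ s⁻²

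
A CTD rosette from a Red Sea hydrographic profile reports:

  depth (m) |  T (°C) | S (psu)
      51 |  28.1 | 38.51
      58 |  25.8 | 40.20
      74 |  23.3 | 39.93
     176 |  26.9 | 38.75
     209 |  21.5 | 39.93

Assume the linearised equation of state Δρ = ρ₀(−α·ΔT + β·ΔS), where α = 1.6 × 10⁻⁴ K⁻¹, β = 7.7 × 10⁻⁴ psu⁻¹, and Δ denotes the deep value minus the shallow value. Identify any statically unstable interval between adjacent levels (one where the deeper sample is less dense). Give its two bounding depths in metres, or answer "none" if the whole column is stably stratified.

74–176 m

Evaluate Δρ/ρ₀ = −αΔT + βΔS across each adjacent pair:
  51–58 m: −αΔT+βΔS = −(1.6 × 10⁻⁴)(-2.3)+(7.7 × 10⁻⁴)(+1.69) = 1.7 × 10⁻³ → stable
  58–74 m: −αΔT+βΔS = −(1.6 × 10⁻⁴)(-2.5)+(7.7 × 10⁻⁴)(-0.27) = 1.9 × 10⁻⁴ → stable
  74–176 m: −αΔT+βΔS = −(1.6 × 10⁻⁴)(+3.6)+(7.7 × 10⁻⁴)(-1.18) = -1.5 × 10⁻³ → UNSTABLE
  176–209 m: −αΔT+βΔS = −(1.6 × 10⁻⁴)(-5.4)+(7.7 × 10⁻⁴)(+1.18) = 1.8 × 10⁻³ → stable
The 74–176 m interval has Δρ < 0: lighter water underlies denser water.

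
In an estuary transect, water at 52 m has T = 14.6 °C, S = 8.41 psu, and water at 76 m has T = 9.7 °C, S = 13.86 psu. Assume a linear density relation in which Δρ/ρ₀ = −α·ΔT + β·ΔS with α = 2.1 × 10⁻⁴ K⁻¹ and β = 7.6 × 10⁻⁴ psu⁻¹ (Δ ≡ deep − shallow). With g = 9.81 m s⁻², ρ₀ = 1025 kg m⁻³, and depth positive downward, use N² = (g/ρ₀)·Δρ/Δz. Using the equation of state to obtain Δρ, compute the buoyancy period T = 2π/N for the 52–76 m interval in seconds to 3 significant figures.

137 s

ΔT = -4.9 K, ΔS = +5.45 psu (deep − shallow).
Δρ/ρ₀ = −αΔT + βΔS = 1.029 × 10⁻³ + 4.142 × 10⁻³ = 5.171 × 10⁻³, so Δρ ≈ 5.300 kg m⁻³.
N² = (g/ρ₀)·Δρ/Δz = g·(Δρ/ρ₀)/Δz = 9.81 × 5.171 × 10⁻³ / 24 = 2.1136 × 10⁻³ s⁻².
N = √(2.1136 × 10⁻³) = 0.045974 rad s⁻¹ → T = 2π/N = 136.67 s ≈ 137 s.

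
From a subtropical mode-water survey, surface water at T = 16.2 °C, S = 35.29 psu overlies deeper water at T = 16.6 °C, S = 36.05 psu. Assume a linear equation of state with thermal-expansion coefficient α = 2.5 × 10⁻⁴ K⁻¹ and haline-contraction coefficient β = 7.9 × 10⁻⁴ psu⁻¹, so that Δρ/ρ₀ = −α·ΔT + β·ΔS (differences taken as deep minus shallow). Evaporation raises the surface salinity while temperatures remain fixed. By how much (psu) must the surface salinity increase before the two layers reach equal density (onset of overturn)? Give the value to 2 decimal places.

0.63 psu

Neutral buoyancy requires −α(T_deep − T_surf) + β(S_deep − S_surf′) = 0.
S_surf′ = S_deep − (α/β)·ΔT = 36.05 − (2.5 × 10⁻⁴/7.9 × 10⁻⁴)·(+0.4) = 35.9234 psu.
Increase required: 35.9234 − 35.29 = 0.6334 psu.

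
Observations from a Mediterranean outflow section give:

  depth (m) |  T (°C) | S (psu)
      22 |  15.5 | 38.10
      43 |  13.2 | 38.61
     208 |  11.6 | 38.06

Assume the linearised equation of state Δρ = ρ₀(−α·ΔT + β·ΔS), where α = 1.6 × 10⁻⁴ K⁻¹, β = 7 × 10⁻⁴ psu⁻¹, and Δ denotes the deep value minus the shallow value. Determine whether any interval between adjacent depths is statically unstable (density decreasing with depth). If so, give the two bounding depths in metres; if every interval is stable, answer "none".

43–208 m

Evaluate Δρ/ρ₀ = −αΔT + βΔS across each adjacent pair:
  22–43 m: −αΔT+βΔS = −(1.6 × 10⁻⁴)(-2.3)+(7 × 10⁻⁴)(+0.51) = 7.2 × 10⁻⁴ → stable
  43–208 m: −αΔT+βΔS = −(1.6 × 10⁻⁴)(-1.6)+(7 × 10⁻⁴)(-0.55) = -1.3 × 10⁻⁴ → UNSTABLE
The 43–208 m interval has Δρ < 0: lighter water underlies denser water.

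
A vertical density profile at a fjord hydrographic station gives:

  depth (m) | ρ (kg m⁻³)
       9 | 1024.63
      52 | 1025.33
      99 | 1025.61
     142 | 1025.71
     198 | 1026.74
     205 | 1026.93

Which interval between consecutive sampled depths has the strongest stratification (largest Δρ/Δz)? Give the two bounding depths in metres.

198–205 m

Compute the density gradient over each adjacent pair:
  9–52 m: Δρ/Δz = 0.70/43 = 0.016 kg m⁻⁴
  52–99 m: Δρ/Δz = 0.28/47 = 6.0 × 10⁻³ kg m⁻⁴
  99–142 m: Δρ/Δz = 0.10/43 = 2.3 × 10⁻³ kg m⁻⁴
  142–198 m: Δρ/Δz = 1.03/56 = 0.018 kg m⁻⁴
  198–205 m: Δρ/Δz = 0.19/7 = 0.027 kg m⁻⁴
The largest gradient is in the 198–205 m interval — the pycnocline.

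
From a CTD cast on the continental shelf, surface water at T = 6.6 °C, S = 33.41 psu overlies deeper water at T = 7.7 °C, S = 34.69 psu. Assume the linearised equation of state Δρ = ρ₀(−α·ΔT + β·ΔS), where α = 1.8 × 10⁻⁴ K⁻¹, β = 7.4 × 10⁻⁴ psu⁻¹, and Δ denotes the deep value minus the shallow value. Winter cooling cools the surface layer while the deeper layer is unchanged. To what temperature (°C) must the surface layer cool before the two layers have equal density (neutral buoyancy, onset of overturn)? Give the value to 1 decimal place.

2.4 °C

Neutral buoyancy requires Δρ = 0, i.e. −α(T_deep − T_surf′) + β(S_deep − S_surf) = 0.
T_surf′ = T_deep − (β/α)·ΔS = 7.7 − (7.4 × 10⁻⁴/1.8 × 10⁻⁴)·(+1.28) = 2.438 °C.
Cooling required: 6.6 − (2.438) = 4.162 °C.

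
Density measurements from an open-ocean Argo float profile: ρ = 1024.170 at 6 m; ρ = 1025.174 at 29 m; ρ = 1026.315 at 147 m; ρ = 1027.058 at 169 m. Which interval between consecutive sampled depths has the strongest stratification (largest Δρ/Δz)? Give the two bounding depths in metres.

Compute the density gradient over each adjacent pair:
  6–29 m: Δρ/Δz = 1.004/23 = 0.044 kg m⁻⁴
  29–147 m: Δρ/Δz = 1.141/118 = 9.7 × 10⁻³ kg m⁻⁴
  147–169 m: Δρ/Δz = 0.743/22 = 0.034 kg m⁻⁴
The largest gradient is in the 6–29 m interval — the pycnocline.

6–29 m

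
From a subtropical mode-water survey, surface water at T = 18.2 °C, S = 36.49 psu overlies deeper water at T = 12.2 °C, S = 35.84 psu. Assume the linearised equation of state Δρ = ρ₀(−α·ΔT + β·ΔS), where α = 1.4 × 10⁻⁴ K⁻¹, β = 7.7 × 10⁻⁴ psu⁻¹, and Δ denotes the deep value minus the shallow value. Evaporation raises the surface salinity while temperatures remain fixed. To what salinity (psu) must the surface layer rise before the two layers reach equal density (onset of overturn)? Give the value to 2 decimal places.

Neutral buoyancy requires −α(T_deep − T_surf) + β(S_deep − S_surf′) = 0.
S_surf′ = S_deep − (α/β)·ΔT = 35.84 − (1.4 × 10⁻⁴/7.7 × 10⁻⁴)·(-6.0) = 36.9309 psu.
Increase required: 36.9309 − 36.49 = 0.4409 psu.

36.93 psu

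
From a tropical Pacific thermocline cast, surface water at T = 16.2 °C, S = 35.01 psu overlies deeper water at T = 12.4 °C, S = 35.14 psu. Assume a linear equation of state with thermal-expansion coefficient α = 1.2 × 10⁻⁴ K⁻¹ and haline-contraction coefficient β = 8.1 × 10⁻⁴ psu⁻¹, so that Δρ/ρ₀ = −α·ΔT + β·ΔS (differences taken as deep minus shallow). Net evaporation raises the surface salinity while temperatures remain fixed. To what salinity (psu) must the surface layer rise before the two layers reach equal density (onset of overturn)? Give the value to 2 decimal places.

35.70 psu

Neutral buoyancy requires −α(T_deep − T_surf) + β(S_deep − S_surf′) = 0.
S_surf′ = S_deep − (α/β)·ΔT = 35.14 − (1.2 × 10⁻⁴/8.1 × 10⁻⁴)·(-3.8) = 35.7030 psu.
Increase required: 35.7030 − 35.01 = 0.6930 psu.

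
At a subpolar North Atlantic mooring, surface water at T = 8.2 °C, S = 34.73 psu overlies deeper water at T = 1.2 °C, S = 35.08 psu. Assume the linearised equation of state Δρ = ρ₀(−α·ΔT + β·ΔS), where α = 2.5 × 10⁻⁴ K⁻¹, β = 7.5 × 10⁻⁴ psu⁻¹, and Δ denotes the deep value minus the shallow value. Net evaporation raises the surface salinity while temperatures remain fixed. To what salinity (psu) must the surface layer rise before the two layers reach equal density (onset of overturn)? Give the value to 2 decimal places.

Neutral buoyancy requires −α(T_deep − T_surf) + β(S_deep − S_surf′) = 0.
S_surf′ = S_deep − (α/β)·ΔT = 35.08 − (2.5 × 10⁻⁴/7.5 × 10⁻⁴)·(-7.0) = 37.4133 psu.
Increase required: 37.4133 − 34.73 = 2.6833 psu.

37.41 psu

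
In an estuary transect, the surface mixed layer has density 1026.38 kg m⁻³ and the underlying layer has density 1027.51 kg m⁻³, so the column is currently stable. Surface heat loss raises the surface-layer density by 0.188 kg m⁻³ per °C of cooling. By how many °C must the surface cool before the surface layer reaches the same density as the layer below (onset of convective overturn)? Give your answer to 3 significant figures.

6.01 °C

Density deficit of the surface layer: 1027.51 − 1026.38 = 1.13 kg m⁻³.
Required change = 1.13 / 0.188 = 6.01 °C.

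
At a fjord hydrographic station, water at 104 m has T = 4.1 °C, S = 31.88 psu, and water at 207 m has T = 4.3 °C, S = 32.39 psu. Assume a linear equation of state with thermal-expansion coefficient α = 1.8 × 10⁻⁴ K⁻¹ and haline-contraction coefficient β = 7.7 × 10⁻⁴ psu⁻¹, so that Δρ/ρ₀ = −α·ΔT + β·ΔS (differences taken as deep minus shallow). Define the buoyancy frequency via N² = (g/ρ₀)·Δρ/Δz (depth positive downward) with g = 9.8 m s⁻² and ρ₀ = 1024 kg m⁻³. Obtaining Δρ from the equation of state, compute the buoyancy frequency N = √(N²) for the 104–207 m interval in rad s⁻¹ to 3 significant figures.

ΔT = +0.2 K, ΔS = +0.51 psu (deep − shallow).
Δρ/ρ₀ = −αΔT + βΔS = -3.60 × 10⁻⁵ + 3.927 × 10⁻⁴ = 3.567 × 10⁻⁴, so Δρ ≈ 0.3653 kg m⁻³.
N² = (g/ρ₀)·Δρ/Δz = g·(Δρ/ρ₀)/Δz = 9.8 × 3.567 × 10⁻⁴ / 103 = 3.3938 × 10⁻⁵ s⁻².
N = √(3.3938 × 10⁻⁵) = 5.8256 × 10⁻³ rad s⁻¹ ≈ 5.83 × 10⁻³ rad s⁻¹.

5.83 × 10⁻³ rad s⁻¹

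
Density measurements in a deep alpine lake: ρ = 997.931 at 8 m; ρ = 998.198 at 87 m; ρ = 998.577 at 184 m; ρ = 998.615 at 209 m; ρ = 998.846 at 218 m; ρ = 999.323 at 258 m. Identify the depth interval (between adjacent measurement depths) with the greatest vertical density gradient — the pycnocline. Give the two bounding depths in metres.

Compute the density gradient over each adjacent pair:
  8–87 m: Δρ/Δz = 0.267/79 = 3.4 × 10⁻³ kg m⁻⁴
  87–184 m: Δρ/Δz = 0.379/97 = 3.9 × 10⁻³ kg m⁻⁴
  184–209 m: Δρ/Δz = 0.038/25 = 1.5 × 10⁻³ kg m⁻⁴
  209–218 m: Δρ/Δz = 0.231/9 = 0.026 kg m⁻⁴
  218–258 m: Δρ/Δz = 0.477/40 = 0.012 kg m⁻⁴
The largest gradient is in the 209–218 m interval — the pycnocline.

209–218 m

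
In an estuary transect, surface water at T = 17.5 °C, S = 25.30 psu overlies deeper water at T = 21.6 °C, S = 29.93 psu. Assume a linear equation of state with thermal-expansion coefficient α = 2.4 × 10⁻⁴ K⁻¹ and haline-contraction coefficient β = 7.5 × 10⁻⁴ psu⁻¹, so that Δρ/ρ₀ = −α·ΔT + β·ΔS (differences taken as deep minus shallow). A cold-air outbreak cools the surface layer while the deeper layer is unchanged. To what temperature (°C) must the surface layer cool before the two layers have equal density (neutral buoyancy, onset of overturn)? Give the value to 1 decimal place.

7.1 °C

Neutral buoyancy requires Δρ = 0, i.e. −α(T_deep − T_surf′) + β(S_deep − S_surf) = 0.
T_surf′ = T_deep − (β/α)·ΔS = 21.6 − (7.5 × 10⁻⁴/2.4 × 10⁻⁴)·(+4.63) = 7.131 °C.
Cooling required: 17.5 − (7.131) = 10.369 °C.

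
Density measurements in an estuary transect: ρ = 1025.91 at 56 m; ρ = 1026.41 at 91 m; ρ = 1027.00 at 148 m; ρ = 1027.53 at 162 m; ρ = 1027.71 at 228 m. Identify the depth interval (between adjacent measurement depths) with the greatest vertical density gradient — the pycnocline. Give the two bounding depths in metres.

148–162 m

Compute the density gradient over each adjacent pair:
  56–91 m: Δρ/Δz = 0.50/35 = 0.014 kg m⁻⁴
  91–148 m: Δρ/Δz = 0.59/57 = 0.010 kg m⁻⁴
  148–162 m: Δρ/Δz = 0.53/14 = 0.038 kg m⁻⁴
  162–228 m: Δρ/Δz = 0.18/66 = 2.7 × 10⁻³ kg m⁻⁴
The largest gradient is in the 148–162 m interval — the pycnocline.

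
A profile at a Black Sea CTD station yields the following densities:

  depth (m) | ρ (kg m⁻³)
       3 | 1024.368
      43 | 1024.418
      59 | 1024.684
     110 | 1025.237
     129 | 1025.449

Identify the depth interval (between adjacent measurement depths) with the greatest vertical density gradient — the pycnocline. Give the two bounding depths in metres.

Compute the density gradient over each adjacent pair:
  3–43 m: Δρ/Δz = 0.050/40 = 1.3 × 10⁻³ kg m⁻⁴
  43–59 m: Δρ/Δz = 0.266/16 = 0.017 kg m⁻⁴
  59–110 m: Δρ/Δz = 0.553/51 = 0.011 kg m⁻⁴
  110–129 m: Δρ/Δz = 0.212/19 = 0.011 kg m⁻⁴
The largest gradient is in the 43–59 m interval — the pycnocline.

43–59 m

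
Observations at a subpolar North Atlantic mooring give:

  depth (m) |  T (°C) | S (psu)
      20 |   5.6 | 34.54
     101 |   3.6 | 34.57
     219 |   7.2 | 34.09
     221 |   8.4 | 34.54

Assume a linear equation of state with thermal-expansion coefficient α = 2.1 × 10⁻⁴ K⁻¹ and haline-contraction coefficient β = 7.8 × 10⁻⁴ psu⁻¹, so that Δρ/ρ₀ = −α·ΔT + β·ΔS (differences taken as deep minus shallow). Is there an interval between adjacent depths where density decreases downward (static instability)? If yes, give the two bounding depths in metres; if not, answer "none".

101–219 m

Evaluate Δρ/ρ₀ = −αΔT + βΔS across each adjacent pair:
  20–101 m: −αΔT+βΔS = −(2.1 × 10⁻⁴)(-2.0)+(7.8 × 10⁻⁴)(+0.03) = 4.4 × 10⁻⁴ → stable
  101–219 m: −αΔT+βΔS = −(2.1 × 10⁻⁴)(+3.6)+(7.8 × 10⁻⁴)(-0.48) = -1.1 × 10⁻³ → UNSTABLE
  219–221 m: −αΔT+βΔS = −(2.1 × 10⁻⁴)(+1.2)+(7.8 × 10⁻⁴)(+0.45) = 9.9 × 10⁻⁵ → stable
The 101–219 m interval has Δρ < 0: lighter water underlies denser water.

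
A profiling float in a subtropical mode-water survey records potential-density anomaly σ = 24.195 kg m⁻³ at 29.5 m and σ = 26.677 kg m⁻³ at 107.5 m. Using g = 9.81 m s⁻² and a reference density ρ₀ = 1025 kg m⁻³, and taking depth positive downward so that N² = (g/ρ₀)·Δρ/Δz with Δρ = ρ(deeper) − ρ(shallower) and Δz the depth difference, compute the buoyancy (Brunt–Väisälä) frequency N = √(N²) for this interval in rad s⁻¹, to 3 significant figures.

Δρ = 1026.677 − 1024.195 = 2.482 kg m⁻³ over Δz = 107.5 − 29.5 = 78 m.
N² = (9.81/1025) × (2.482/78) = 3.0455 × 10⁻⁴ s⁻².
N = √(3.0455 × 10⁻⁴) = 0.017451 rad s⁻¹ ≈ 0.0175 rad s⁻¹.

0.0175 rad s⁻¹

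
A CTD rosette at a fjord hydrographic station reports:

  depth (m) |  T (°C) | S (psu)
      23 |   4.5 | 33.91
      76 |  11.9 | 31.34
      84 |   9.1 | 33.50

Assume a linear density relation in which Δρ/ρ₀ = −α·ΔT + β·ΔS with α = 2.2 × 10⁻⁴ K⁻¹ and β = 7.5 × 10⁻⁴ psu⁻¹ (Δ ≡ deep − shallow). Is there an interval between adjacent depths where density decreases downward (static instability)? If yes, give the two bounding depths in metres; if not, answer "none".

23–76 m

Evaluate Δρ/ρ₀ = −αΔT + βΔS across each adjacent pair:
  23–76 m: −αΔT+βΔS = −(2.2 × 10⁻⁴)(+7.4)+(7.5 × 10⁻⁴)(-2.57) = -3.6 × 10⁻³ → UNSTABLE
  76–84 m: −αΔT+βΔS = −(2.2 × 10⁻⁴)(-2.8)+(7.5 × 10⁻⁴)(+2.16) = 2.2 × 10⁻³ → stable
The 23–76 m interval has Δρ < 0: lighter water underlies denser water.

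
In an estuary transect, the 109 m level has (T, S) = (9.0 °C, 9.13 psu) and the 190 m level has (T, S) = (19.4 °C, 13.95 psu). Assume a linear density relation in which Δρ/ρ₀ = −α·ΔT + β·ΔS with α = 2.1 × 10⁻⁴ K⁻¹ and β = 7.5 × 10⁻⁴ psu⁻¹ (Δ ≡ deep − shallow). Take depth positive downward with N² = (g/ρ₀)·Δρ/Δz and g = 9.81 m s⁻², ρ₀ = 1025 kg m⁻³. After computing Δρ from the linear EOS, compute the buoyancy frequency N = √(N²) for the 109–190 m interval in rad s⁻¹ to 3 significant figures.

0.0132 rad s⁻¹

ΔT = +10.4 K, ΔS = +4.82 psu (deep − shallow).
Δρ/ρ₀ = −αΔT + βΔS = -2.184 × 10⁻³ + 3.615 × 10⁻³ = 1.431 × 10⁻³, so Δρ ≈ 1.467 kg m⁻³.
N² = (g/ρ₀)·Δρ/Δz = g·(Δρ/ρ₀)/Δz = 9.81 × 1.431 × 10⁻³ / 81 = 1.7331 × 10⁻⁴ s⁻².
N = √(1.7331 × 10⁻⁴) = 0.013165 rad s⁻¹ ≈ 0.0132 rad s⁻¹.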